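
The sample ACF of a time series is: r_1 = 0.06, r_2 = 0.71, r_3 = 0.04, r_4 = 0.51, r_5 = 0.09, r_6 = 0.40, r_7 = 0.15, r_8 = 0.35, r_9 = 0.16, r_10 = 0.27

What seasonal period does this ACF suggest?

2

The largest autocorrelation is r_2 = 0.71, with weaker echoes at lags 4 (0.51), 6 (0.40), 8 (0.35) and 10 (0.27); the remaining lags stay at or below 0.16.
The dominant spike at lag 2 indicates a seasonal period of 2.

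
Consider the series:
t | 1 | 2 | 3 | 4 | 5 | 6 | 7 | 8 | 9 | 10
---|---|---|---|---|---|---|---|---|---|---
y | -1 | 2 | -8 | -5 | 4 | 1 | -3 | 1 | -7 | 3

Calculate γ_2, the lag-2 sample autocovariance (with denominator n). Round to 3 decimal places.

-4.238

Mean ȳ = (-1 + 2 − 8 − 5 + 4 + 1 − 3 + 1 − 7 + 3)/10 = -1.3000
Σ_{t=1}^{8}(y_t−ȳ)(y_{t+2}−ȳ) = -42.3800
γ_2 = -42.3800 / 10 = -4.238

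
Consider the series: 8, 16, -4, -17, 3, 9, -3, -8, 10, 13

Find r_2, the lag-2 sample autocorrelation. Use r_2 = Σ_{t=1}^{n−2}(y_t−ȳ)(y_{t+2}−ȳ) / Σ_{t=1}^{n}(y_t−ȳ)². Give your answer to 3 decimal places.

-0.655

Mean ȳ = (8 + 16 − 4 − 17 + 3 + 9 − 3 − 8 + 10 + 13)/10 = 2.7000
Numerator Σ_{t=1}^{8}(y_t−ȳ)(y_{t+2}−ȳ) = -644.5800
Denominator Σ(y_t−ȳ)² = 984.1000
r_2 = -644.5800 / 984.1000 = -0.655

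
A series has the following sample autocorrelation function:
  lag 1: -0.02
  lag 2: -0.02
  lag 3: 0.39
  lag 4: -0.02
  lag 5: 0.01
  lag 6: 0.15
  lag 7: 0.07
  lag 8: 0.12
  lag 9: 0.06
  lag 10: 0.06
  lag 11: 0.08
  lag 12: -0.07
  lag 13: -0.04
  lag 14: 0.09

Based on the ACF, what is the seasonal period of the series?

3

The largest autocorrelation is r_3 = 0.39, with a weaker echo at lag 6 (0.15); the remaining lags stay at or below 0.12.
The dominant spike at lag 3 indicates a seasonal period of 3.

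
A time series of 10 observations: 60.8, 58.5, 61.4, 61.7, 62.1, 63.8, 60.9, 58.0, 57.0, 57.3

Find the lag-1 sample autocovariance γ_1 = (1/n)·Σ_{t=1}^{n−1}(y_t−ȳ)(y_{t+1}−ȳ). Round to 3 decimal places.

Mean ȳ = (60.8 + 58.5 + 61.4 + 61.7 + 62.1 + 63.8 + 60.9 + 58.0 + 57.0 + 57.3)/10 = 60.1500
Σ_{t=1}^{9}(y_t−ȳ)(y_{t+1}−ȳ) = 25.8175
γ_1 = 25.8175 / 10 = 2.582

2.582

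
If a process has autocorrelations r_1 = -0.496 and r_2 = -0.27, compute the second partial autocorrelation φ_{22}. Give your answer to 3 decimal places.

-0.684

φ_{22} = (r_2 − r_1²) / (1 − r_1²)
r_1² = (-0.496)² = 0.246016
Numerator = -0.27 − 0.2460 = -0.5160; denominator = 1 − 0.2460 = 0.7540
φ_{22} = -0.5160 / 0.7540 = -0.684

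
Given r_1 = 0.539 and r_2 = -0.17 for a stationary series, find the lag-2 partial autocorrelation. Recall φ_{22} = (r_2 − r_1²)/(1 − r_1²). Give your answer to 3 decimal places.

φ_{22} = (r_2 − r_1²) / (1 − r_1²)
r_1² = (0.539)² = 0.290521
Numerator = -0.17 − 0.2905 = -0.4605; denominator = 1 − 0.2905 = 0.7095
φ_{22} = -0.4605 / 0.7095 = -0.649

-0.649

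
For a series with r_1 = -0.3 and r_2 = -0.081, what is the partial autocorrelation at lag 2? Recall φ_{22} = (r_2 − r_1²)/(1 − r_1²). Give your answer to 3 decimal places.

-0.188

φ_{22} = (r_2 − r_1²) / (1 − r_1²)
r_1² = (-0.3)² = 0.09
Numerator = -0.081 − 0.0900 = -0.1710; denominator = 1 − 0.0900 = 0.9100
φ_{22} = -0.1710 / 0.9100 = -0.188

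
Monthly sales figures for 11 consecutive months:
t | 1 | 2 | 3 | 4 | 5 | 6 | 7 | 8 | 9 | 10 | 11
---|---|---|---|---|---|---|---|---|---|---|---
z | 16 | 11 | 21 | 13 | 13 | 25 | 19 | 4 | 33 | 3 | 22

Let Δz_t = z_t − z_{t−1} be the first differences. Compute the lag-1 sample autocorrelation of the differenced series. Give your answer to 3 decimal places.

First differences Δz: -5, 10, -8, 0, 12, -6, -15, 29, -30, 19
Mean of differences = 0.6000
Numerator Σ(Δz_t−Δz̄)(Δz_{t+1}−Δz̄) = -1982.5600
Denominator Σ(Δz_t−Δz̄)² = 2692.4000
r_1(Δz) = -1982.5600 / 2692.4000 = -0.736

-0.736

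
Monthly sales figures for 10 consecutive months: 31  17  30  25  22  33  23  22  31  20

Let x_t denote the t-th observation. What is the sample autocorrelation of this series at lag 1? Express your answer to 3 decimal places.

Mean x̄ = (31 + 17 + 30 + 25 + 22 + 33 + 23 + 22 + 31 + 20)/10 = 25.4000
Numerator Σ_{t=1}^{9}(x_t−x̄)(x_{t+1}−x̄) = -171.3600
Denominator Σ(x_t−x̄)² = 270.4000
r_1 = -171.3600 / 270.4000 = -0.634

-0.634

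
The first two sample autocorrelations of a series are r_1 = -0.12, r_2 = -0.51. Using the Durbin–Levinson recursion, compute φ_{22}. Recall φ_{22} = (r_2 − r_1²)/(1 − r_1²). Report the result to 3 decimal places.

φ_{22} = (r_2 − r_1²) / (1 − r_1²)
r_1² = (-0.12)² = 0.0144
Numerator = -0.51 − 0.0144 = -0.5244; denominator = 1 − 0.0144 = 0.9856
φ_{22} = -0.5244 / 0.9856 = -0.532

-0.532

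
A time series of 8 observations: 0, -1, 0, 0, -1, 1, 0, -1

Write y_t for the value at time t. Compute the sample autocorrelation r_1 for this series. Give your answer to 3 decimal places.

Mean ȳ = (0 − 1 + 0 + 0 − 1 + 1 + 0 − 1)/8 = -0.2500
Deviations from mean: 0.2500, -0.7500, 0.2500, 0.2500, -0.7500, 1.2500, 0.2500, -0.7500
Numerator Σ_{t=1}^{7}(y_t−ȳ)(y_{t+1}−ȳ) = -1.3125
Denominator Σ(y_t−ȳ)² = 3.5000
r_1 = -1.3125 / 3.5000 = -0.375

-0.375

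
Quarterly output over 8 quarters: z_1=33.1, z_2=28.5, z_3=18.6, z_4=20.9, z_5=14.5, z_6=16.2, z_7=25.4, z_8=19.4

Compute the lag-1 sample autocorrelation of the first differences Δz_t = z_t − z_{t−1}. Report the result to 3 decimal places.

First differences Δz: -4.6, -9.9, 2.3, -6.4, 1.7, 9.2, -6.0
Mean of differences = -1.9571
Numerator Σ(Δz_t−Δz̄)(Δz_{t+1}−Δz̄) = -52.2876
Denominator Σ(Δz_t−Δz̄)² = 262.1371
r_1(Δz) = -52.2876 / 262.1371 = -0.199

-0.199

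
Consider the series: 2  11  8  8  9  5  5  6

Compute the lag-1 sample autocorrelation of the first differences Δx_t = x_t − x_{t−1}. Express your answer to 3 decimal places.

-0.264

First differences Δx: 9, -3, 0, 1, -4, 0, 1
Mean of differences = 0.5714
Numerator Σ(Δx_t−Δx̄)(Δx_{t+1}−Δx̄) = -27.8980
Denominator Σ(Δx_t−Δx̄)² = 105.7143
r_1(Δx) = -27.8980 / 105.7143 = -0.264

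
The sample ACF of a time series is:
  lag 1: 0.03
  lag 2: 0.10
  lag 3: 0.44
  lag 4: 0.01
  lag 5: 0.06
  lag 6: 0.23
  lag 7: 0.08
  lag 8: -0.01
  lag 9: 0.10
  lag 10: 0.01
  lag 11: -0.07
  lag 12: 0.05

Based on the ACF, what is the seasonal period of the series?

The largest autocorrelation is r_3 = 0.44, with a weaker echo at lag 6 (0.23); the remaining lags stay at or below 0.10.
The dominant spike at lag 3 indicates a seasonal period of 3.

3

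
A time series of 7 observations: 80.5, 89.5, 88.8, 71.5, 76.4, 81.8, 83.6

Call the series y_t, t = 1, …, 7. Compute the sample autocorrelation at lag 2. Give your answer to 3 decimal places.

Mean ȳ = (80.5 + 89.5 + 88.8 + 71.5 + 76.4 + 81.8 + 83.6)/7 = 81.7286
Deviations from mean: -1.2286, 7.7714, 7.0714, -10.2286, -5.3286, 0.0714, 1.8714
Σ(y_t−ȳ)(y_{t+2}−ȳ) = (-8.6878) + (-79.4906) + (-37.6806) + (-0.7306) + (-9.9720) = -136.5616
Denominator Σ(y_t−ȳ)² = 248.4343
r_2 = -136.5616 / 248.4343 = -0.550

-0.550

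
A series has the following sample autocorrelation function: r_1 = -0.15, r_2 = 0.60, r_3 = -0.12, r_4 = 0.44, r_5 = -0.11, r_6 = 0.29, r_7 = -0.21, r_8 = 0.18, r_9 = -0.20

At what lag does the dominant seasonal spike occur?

2

The largest autocorrelation is r_2 = 0.60, with weaker echoes at lags 4 (0.44), 6 (0.29) and 8 (0.18); the remaining lags stay at or below -0.11.
The dominant spike at lag 2 indicates a seasonal period of 2.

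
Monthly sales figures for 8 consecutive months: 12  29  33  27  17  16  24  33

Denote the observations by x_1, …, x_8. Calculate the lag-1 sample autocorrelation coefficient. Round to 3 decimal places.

0.104

Mean x̄ = (12 + 29 + 33 + 27 + 17 + 16 + 24 + 33)/8 = 23.8750
Deviations from mean: -11.8750, 5.1250, 9.1250, 3.1250, -6.8750, -7.8750, 0.1250, 9.1250
Numerator Σ_{t=1}^{7}(x_t−x̄)(x_{t+1}−x̄) = 47.2344
Denominator Σ(x_t−x̄)² = 452.8750
r_1 = 47.2344 / 452.8750 = 0.104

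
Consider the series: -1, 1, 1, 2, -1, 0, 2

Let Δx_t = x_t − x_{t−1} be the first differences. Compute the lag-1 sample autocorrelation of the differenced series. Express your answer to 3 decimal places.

-0.214

First differences Δx: 2, 0, 1, -3, 1, 2
Mean of differences = 0.5000
Numerator Σ(Δx_t−Δx̄)(Δx_{t+1}−Δx̄) = -3.7500
Denominator Σ(Δx_t−Δx̄)² = 17.5000
r_1(Δx) = -3.7500 / 17.5000 = -0.214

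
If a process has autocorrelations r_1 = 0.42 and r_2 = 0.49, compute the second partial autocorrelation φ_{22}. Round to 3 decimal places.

0.381

φ_{22} = (r_2 − r_1²) / (1 − r_1²)
r_1² = (0.42)² = 0.1764
Numerator = 0.49 − 0.1764 = 0.3136; denominator = 1 − 0.1764 = 0.8236
φ_{22} = 0.3136 / 0.8236 = 0.381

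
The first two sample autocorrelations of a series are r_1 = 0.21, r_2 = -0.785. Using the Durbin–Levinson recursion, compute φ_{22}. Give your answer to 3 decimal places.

φ_{22} = (r_2 − r_1²) / (1 − r_1²)
r_1² = (0.21)² = 0.0441
Numerator = -0.785 − 0.0441 = -0.8291; denominator = 1 − 0.0441 = 0.9559
φ_{22} = -0.8291 / 0.9559 = -0.867

-0.867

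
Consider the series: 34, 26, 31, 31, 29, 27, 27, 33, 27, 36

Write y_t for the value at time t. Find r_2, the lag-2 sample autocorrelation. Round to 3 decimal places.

0.161

Mean ȳ = (34 + 26 + 31 + 31 + 29 + 27 + 27 + 33 + 27 + 36)/10 = 30.1000
Numerator Σ_{t=1}^{8}(y_t−ȳ)(y_{t+2}−ȳ) = 17.1800
Denominator Σ(y_t−ȳ)² = 106.9000
r_2 = 17.1800 / 106.9000 = 0.161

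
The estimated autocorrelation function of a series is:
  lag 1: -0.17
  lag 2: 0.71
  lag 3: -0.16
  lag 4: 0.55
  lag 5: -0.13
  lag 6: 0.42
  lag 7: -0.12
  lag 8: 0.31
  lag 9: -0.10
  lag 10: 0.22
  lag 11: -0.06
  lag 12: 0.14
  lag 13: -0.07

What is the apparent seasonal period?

The largest autocorrelation is r_2 = 0.71, with weaker echoes at lags 4 (0.55), 6 (0.42), 8 (0.31) and 10 (0.22); the remaining lags stay at or below 0.14.
The dominant spike at lag 2 indicates a seasonal period of 2.

2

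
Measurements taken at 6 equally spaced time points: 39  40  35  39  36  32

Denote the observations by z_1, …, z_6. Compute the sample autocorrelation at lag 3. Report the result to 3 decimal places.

Mean z̄ = (39 + 40 + 35 + 39 + 36 + 32)/6 = 36.8333
Deviations from mean: 2.1667, 3.1667, -1.8333, 2.1667, -0.8333, -4.8333
Numerator Σ_{t=1}^{3}(z_t−z̄)(z_{t+3}−z̄) = 10.9167
Denominator Σ(z_t−z̄)² = 46.8333
r_3 = 10.9167 / 46.8333 = 0.233

0.233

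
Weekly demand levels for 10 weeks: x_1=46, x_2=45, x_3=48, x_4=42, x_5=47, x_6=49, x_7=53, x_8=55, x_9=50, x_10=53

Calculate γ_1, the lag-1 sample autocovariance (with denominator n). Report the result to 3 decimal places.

7.036

Mean x̄ = (46 + 45 + 48 + 42 + 47 + 49 + 53 + 55 + 50 + 53)/10 = 48.8000
Σ_{t=1}^{9}(x_t−x̄)(x_{t+1}−x̄) = 70.3600
γ_1 = 70.3600 / 10 = 7.036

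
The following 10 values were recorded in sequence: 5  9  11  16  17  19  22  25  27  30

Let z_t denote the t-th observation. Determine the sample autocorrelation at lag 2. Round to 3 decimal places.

0.398

Mean z̄ = (5 + 9 + 11 + 16 + 17 + 19 + 22 + 25 + 27 + 30)/10 = 18.1000
Numerator Σ_{t=1}^{8}(z_t−z̄)(z_{t+2}−z̄) = 236.7800
Denominator Σ(z_t−z̄)² = 594.9000
r_2 = 236.7800 / 594.9000 = 0.398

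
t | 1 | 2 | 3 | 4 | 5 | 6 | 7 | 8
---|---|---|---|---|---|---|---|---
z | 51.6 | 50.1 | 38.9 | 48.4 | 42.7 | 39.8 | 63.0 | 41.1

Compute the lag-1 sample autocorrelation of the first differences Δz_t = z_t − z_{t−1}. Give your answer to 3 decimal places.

First differences Δz: -1.5, -11.2, 9.5, -5.7, -2.9, 23.2, -21.9
Mean of differences = -1.5000
Numerator Σ(Δz_t−Δz̄)(Δz_{t+1}−Δz̄) = -685.4800
Denominator Σ(Δz_t−Δz̄)² = 1260.9400
r_1(Δz) = -685.4800 / 1260.9400 = -0.544

-0.544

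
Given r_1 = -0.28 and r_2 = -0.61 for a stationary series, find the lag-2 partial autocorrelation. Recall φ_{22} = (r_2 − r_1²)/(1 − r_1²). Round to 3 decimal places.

-0.747

φ_{22} = (r_2 − r_1²) / (1 − r_1²)
r_1² = (-0.28)² = 0.0784
Numerator = -0.61 − 0.0784 = -0.6884; denominator = 1 − 0.0784 = 0.9216
φ_{22} = -0.6884 / 0.9216 = -0.747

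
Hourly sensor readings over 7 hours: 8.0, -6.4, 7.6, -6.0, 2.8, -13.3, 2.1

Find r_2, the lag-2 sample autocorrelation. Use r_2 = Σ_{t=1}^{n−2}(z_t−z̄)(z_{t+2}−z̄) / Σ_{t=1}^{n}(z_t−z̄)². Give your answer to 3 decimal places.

Mean z̄ = (8.0 − 6.4 + 7.6 − 6.0 + 2.8 − 13.3 + 2.1)/7 = -0.7429
Deviations from mean: 8.7429, -5.6571, 8.3429, -5.2571, 3.5429, -12.5571, 2.8429
Numerator Σ_{t=1}^{5}(z_t−z̄)(z_{t+2}−z̄) = 208.3249
Denominator Σ(z_t−z̄)² = 383.9971
r_2 = 208.3249 / 383.9971 = 0.543

0.543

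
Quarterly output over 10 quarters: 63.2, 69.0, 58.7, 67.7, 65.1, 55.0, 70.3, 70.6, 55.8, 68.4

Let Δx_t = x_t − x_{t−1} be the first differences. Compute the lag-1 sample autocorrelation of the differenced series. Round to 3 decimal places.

First differences Δx: 5.8, -10.3, 9.0, -2.6, -10.1, 15.3, 0.3, -14.8, 12.6
Mean of differences = 0.5778
Numerator Σ(Δx_t−Δx̄)(Δx_{t+1}−Δx̄) = -483.1472
Denominator Σ(Δx_t−Δx̄)² = 938.4756
r_1(Δx) = -483.1472 / 938.4756 = -0.515

-0.515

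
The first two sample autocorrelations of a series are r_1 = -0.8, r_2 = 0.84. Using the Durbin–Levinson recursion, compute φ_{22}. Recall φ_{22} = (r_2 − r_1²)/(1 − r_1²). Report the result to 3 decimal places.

φ_{22} = (r_2 − r_1²) / (1 − r_1²)
r_1² = (-0.8)² = 0.64
Numerator = 0.84 − 0.6400 = 0.2000; denominator = 1 − 0.6400 = 0.3600
φ_{22} = 0.2000 / 0.3600 = 0.556

0.556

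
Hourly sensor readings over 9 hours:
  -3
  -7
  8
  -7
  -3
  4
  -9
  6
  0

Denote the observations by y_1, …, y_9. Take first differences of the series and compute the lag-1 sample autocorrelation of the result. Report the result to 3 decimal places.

First differences Δy: -4, 15, -15, 4, 7, -13, 15, -6
Mean of differences = 0.3750
Numerator Σ(Δy_t−Δȳ)(Δy_{t+1}−Δȳ) = -698.0156
Denominator Σ(Δy_t−Δȳ)² = 959.8750
r_1(Δy) = -698.0156 / 959.8750 = -0.727

-0.727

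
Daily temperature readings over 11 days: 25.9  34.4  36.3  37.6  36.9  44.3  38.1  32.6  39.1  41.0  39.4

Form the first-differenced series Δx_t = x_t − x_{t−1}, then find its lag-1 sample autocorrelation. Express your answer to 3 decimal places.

First differences Δx: 8.5, 1.9, 1.3, -0.7, 7.4, -6.2, -5.5, 6.5, 1.9, -1.6
Mean of differences = 1.3500
Numerator Σ(Δx_t−Δx̄)(Δx_{t+1}−Δx̄) = -36.4225
Denominator Σ(Δx_t−Δx̄)² = 231.6850
r_1(Δx) = -36.4225 / 231.6850 = -0.157

-0.157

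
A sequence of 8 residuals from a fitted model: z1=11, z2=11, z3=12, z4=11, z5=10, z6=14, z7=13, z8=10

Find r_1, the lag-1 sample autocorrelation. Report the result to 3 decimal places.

Mean z̄ = (11 + 11 + 12 + 11 + 10 + 14 + 13 + 10)/8 = 11.5000
Σ(z_t−z̄)(z_{t+1}−z̄) = (0.2500) + (-0.2500) + (-0.2500) + (0.7500) + (-3.7500) + (3.7500) + (-2.2500) = -1.7500
Denominator Σ(z_t−z̄)² = 14.0000
r_1 = -1.7500 / 14.0000 = -0.125

-0.125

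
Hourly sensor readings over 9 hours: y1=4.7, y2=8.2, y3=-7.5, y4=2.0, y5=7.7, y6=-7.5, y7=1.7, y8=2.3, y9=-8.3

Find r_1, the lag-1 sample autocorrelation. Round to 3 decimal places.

Mean ȳ = (4.7 + 8.2 − 7.5 + 2.0 + 7.7 − 7.5 + 1.7 + 2.3 − 8.3)/9 = 0.3667
Numerator Σ_{t=1}^{8}(y_t−ȳ)(y_{t+1}−ȳ) = -110.9044
Denominator Σ(y_t−ȳ)² = 340.9800
r_1 = -110.9044 / 340.9800 = -0.325

-0.325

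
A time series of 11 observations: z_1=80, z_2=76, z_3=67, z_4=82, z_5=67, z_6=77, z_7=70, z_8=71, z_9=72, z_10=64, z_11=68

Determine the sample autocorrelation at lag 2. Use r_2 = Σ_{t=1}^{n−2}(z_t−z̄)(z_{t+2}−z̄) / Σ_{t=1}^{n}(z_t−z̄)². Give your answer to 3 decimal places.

Mean z̄ = (80 + 76 + 67 + 82 + 67 + 77 + 70 + 71 + 72 + 64 + 68)/11 = 72.1818
Numerator Σ_{t=1}^{9}(z_t−z̄)(z_{t+2}−z̄) = 87.5702
Denominator Σ(z_t−z̄)² = 339.6364
r_2 = 87.5702 / 339.6364 = 0.258

0.258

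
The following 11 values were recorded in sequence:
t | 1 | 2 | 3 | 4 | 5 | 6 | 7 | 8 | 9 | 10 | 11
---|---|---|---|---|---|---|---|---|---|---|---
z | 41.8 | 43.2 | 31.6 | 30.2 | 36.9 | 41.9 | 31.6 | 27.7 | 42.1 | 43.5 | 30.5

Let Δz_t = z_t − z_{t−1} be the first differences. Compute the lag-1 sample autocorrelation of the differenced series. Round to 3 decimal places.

-0.061

First differences Δz: 1.4, -11.6, -1.4, 6.7, 5.0, -10.3, -3.9, 14.4, 1.4, -13.0
Mean of differences = -1.1300
Numerator Σ(Δz_t−Δz̄)(Δz_{t+1}−Δz̄) = -42.3479
Denominator Σ(Δz_t−Δz̄)² = 695.2210
r_1(Δz) = -42.3479 / 695.2210 = -0.061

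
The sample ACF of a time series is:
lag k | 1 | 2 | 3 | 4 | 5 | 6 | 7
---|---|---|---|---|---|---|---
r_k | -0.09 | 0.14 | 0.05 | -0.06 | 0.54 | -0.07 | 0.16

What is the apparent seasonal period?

5

The largest autocorrelation is r_5 = 0.54; the remaining lags stay at or below 0.16.
The dominant spike at lag 5 indicates a seasonal period of 5.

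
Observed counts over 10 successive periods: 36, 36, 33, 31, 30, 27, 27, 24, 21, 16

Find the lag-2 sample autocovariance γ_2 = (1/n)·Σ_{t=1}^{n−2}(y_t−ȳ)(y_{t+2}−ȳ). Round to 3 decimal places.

Mean ȳ = (36 + 36 + 33 + 31 + 30 + 27 + 27 + 24 + 21 + 16)/10 = 28.1000
Σ_{t=1}^{8}(y_t−ȳ)(y_{t+2}−ȳ) = 127.5800
γ_2 = 127.5800 / 10 = 12.758

12.758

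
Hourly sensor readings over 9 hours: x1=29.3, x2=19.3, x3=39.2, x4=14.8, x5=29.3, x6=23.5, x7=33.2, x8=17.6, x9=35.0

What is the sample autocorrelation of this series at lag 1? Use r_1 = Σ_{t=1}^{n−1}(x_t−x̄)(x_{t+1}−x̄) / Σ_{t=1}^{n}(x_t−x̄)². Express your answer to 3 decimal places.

-0.797

Mean x̄ = (29.3 + 19.3 + 39.2 + 14.8 + 29.3 + 23.5 + 33.2 + 17.6 + 35.0)/9 = 26.8000
Numerator Σ_{t=1}^{8}(x_t−x̄)(x_{t+1}−x̄) = -454.2400
Denominator Σ(x_t−x̄)² = 570.2400
r_1 = -454.2400 / 570.2400 = -0.797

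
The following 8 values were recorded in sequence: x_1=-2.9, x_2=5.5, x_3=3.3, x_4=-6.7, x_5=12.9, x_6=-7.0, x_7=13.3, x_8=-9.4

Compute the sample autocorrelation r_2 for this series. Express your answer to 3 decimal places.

Mean x̄ = (-2.9 + 5.5 + 3.3 − 6.7 + 12.9 − 7.0 + 13.3 − 9.4)/8 = 1.1250
Deviations from mean: -4.0250, 4.3750, 2.1750, -7.8250, 11.7750, -8.1250, 12.1750, -10.5250
Σ(x_t−x̄)(x_{t+2}−x̄) = (-8.7544) + (-34.2344) + (25.6106) + (63.5781) + (143.3606) + (85.5156) = 275.0763
Denominator Σ(x_t−x̄)² = 564.9750
r_2 = 275.0763 / 564.9750 = 0.487

0.487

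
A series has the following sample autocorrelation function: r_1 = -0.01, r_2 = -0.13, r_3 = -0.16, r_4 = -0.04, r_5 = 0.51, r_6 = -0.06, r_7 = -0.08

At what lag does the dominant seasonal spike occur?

The largest autocorrelation is r_5 = 0.51; the remaining lags stay at or below -0.01.
The dominant spike at lag 5 indicates a seasonal period of 5.

5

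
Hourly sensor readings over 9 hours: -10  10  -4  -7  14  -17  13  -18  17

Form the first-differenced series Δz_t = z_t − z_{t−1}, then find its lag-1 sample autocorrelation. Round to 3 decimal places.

First differences Δz: 20, -14, -3, 21, -31, 30, -31, 35
Mean of differences = 3.3750
Numerator Σ(Δz_t−Δz̄)(Δz_{t+1}−Δz̄) = -3813.8906
Denominator Σ(Δz_t−Δz̄)² = 5001.8750
r_1(Δz) = -3813.8906 / 5001.8750 = -0.762

-0.762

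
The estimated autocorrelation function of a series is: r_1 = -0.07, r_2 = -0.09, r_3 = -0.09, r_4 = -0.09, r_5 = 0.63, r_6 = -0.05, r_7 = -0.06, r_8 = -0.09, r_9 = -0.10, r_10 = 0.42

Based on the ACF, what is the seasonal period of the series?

5

The largest autocorrelation is r_5 = 0.63, with a weaker echo at lag 10 (0.42); the remaining lags stay at or below -0.05.
The dominant spike at lag 5 indicates a seasonal period of 5.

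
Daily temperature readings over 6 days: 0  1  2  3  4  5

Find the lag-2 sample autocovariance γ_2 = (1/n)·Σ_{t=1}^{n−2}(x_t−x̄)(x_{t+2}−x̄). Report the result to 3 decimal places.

Mean x̄ = (0 + 1 + 2 + 3 + 4 + 5)/6 = 2.5000
Σ_{t=1}^{4}(x_t−x̄)(x_{t+2}−x̄) = 1.0000
γ_2 = 1.0000 / 6 = 0.167

0.167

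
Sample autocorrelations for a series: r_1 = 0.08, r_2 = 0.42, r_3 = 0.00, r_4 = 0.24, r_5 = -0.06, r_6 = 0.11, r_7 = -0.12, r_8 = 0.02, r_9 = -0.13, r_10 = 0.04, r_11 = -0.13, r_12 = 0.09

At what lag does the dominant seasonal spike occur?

The largest autocorrelation is r_2 = 0.42, with a weaker echo at lag 4 (0.24); the remaining lags stay at or below 0.11.
The dominant spike at lag 2 indicates a seasonal period of 2.

2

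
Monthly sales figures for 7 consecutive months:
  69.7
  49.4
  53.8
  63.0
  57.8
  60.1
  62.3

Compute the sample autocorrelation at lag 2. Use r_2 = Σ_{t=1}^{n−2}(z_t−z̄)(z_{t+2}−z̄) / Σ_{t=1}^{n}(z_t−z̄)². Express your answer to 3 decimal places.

Mean z̄ = (69.7 + 49.4 + 53.8 + 63.0 + 57.8 + 60.1 + 62.3)/7 = 59.4429
Deviations from mean: 10.2571, -10.0429, -5.6429, 3.5571, -1.6429, 0.6571, 2.8571
Numerator Σ_{t=1}^{5}(z_t−z̄)(z_{t+2}−z̄) = -86.6894
Denominator Σ(z_t−z̄)² = 261.8571
r_2 = -86.6894 / 261.8571 = -0.331

-0.331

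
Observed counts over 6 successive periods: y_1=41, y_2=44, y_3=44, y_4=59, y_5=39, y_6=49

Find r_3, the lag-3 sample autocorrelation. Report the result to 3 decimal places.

-0.219

Mean ȳ = (41 + 44 + 44 + 59 + 39 + 49)/6 = 46.0000
Deviations from mean: -5.0000, -2.0000, -2.0000, 13.0000, -7.0000, 3.0000
Σ(y_t−ȳ)(y_{t+3}−ȳ) = (-65.0000) + (14.0000) + (-6.0000) = -57.0000
Denominator Σ(y_t−ȳ)² = 260.0000
r_3 = -57.0000 / 260.0000 = -0.219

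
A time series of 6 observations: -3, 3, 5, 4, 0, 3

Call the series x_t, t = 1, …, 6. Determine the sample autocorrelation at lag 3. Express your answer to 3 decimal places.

-0.205

Mean x̄ = (-3 + 3 + 5 + 4 + 0 + 3)/6 = 2.0000
Deviations from mean: -5.0000, 1.0000, 3.0000, 2.0000, -2.0000, 1.0000
Numerator Σ_{t=1}^{3}(x_t−x̄)(x_{t+3}−x̄) = -9.0000
Denominator Σ(x_t−x̄)² = 44.0000
r_3 = -9.0000 / 44.0000 = -0.205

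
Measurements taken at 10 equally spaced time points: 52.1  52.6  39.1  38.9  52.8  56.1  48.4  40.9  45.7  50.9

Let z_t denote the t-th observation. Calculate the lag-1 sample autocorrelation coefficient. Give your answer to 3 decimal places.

0.175

Mean z̄ = (52.1 + 52.6 + 39.1 + 38.9 + 52.8 + 56.1 + 48.4 + 40.9 + 45.7 + 50.9)/10 = 47.7500
Numerator Σ_{t=1}^{9}(z_t−z̄)(z_{t+1}−z̄) = 61.7325
Denominator Σ(z_t−z̄)² = 352.2850
r_1 = 61.7325 / 352.2850 = 0.175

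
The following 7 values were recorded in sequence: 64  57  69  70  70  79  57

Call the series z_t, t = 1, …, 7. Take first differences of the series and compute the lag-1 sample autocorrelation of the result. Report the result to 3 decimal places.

-0.327

First differences Δz: -7, 12, 1, 0, 9, -22
Mean of differences = -1.1667
Numerator Σ(Δz_t−Δz̄)(Δz_{t+1}−Δz̄) = -245.6944
Denominator Σ(Δz_t−Δz̄)² = 750.8333
r_1(Δz) = -245.6944 / 750.8333 = -0.327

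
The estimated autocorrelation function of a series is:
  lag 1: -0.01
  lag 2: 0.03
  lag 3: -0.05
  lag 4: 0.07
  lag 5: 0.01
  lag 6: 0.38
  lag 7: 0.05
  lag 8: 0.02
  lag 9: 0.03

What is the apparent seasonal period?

6

The largest autocorrelation is r_6 = 0.38; the remaining lags stay at or below 0.07.
The dominant spike at lag 6 indicates a seasonal period of 6.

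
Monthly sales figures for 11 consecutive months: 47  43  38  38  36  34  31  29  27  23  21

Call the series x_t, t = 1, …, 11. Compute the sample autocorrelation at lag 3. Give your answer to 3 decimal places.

0.219

Mean x̄ = (47 + 43 + 38 + 38 + 36 + 34 + 31 + 29 + 27 + 23 + 21)/11 = 33.3636
Numerator Σ_{t=1}^{8}(x_t−x̄)(x_{t+3}−x̄) = 143.5124
Denominator Σ(x_t−x̄)² = 654.5455
r_3 = 143.5124 / 654.5455 = 0.219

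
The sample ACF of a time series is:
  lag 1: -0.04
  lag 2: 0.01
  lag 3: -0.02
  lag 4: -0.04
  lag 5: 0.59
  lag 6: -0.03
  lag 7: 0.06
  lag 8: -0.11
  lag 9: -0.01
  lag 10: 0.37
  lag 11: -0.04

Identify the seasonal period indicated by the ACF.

The largest autocorrelation is r_5 = 0.59, with a weaker echo at lag 10 (0.37); the remaining lags stay at or below 0.06.
The dominant spike at lag 5 indicates a seasonal period of 5.

5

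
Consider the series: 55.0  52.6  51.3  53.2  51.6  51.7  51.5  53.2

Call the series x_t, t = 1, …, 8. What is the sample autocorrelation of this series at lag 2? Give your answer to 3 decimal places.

Mean x̄ = (55.0 + 52.6 + 51.3 + 53.2 + 51.6 + 51.7 + 51.5 + 53.2)/8 = 52.5125
Numerator Σ_{t=1}^{6}(x_t−x̄)(x_{t+2}−x̄) = -2.0428
Denominator Σ(x_t−x̄)² = 11.1288
r_2 = -2.0428 / 11.1288 = -0.184

-0.184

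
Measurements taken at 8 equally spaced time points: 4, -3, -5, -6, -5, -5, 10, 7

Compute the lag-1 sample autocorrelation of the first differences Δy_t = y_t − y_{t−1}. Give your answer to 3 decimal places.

-0.124

First differences Δy: -7, -2, -1, 1, 0, 15, -3
Mean of differences = 0.4286
Numerator Σ(Δy_t−Δȳ)(Δy_{t+1}−Δȳ) = -35.7551
Denominator Σ(Δy_t−Δȳ)² = 287.7143
r_1(Δy) = -35.7551 / 287.7143 = -0.124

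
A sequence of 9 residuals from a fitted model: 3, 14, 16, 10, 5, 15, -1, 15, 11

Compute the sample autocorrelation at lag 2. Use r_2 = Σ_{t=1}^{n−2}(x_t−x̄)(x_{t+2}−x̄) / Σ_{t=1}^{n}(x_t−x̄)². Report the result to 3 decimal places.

Mean x̄ = (3 + 14 + 16 + 10 + 5 + 15 − 1 + 15 + 11)/9 = 9.7778
Σ(x_t−x̄)(x_{t+2}−x̄) = (-42.1728) + (0.9383) + (-29.7284) + (1.1605) + (51.4938) + (27.2716) + (-13.1728) = -4.2099
Denominator Σ(x_t−x̄)² = 297.5556
r_2 = -4.2099 / 297.5556 = -0.014

-0.014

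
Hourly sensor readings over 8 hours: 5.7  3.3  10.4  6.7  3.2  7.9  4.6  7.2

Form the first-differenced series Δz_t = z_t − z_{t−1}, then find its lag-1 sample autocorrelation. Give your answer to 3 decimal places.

-0.586

First differences Δz: -2.4, 7.1, -3.7, -3.5, 4.7, -3.3, 2.6
Mean of differences = 0.2143
Numerator Σ(Δz_t−Δz̄)(Δz_{t+1}−Δz̄) = -71.2245
Denominator Σ(Δz_t−Δz̄)² = 121.5286
r_1(Δz) = -71.2245 / 121.5286 = -0.586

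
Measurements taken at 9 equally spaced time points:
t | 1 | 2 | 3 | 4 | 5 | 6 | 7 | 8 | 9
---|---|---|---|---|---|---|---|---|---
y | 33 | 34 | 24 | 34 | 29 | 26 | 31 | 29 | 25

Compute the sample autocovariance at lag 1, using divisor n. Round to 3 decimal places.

-4.219

Mean ȳ = (33 + 34 + 24 + 34 + 29 + 26 + 31 + 29 + 25)/9 = 29.4444
Σ_{t=1}^{8}(y_t−ȳ)(y_{t+1}−ȳ) = -37.9753
γ_1 = -37.9753 / 9 = -4.219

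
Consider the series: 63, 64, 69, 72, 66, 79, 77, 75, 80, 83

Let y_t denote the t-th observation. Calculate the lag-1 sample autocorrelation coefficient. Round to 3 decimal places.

Mean ȳ = (63 + 64 + 69 + 72 + 66 + 79 + 77 + 75 + 80 + 83)/10 = 72.8000
Numerator Σ_{t=1}^{9}(y_t−ȳ)(y_{t+1}−ȳ) = 210.5600
Denominator Σ(y_t−ȳ)² = 451.6000
r_1 = 210.5600 / 451.6000 = 0.466

0.466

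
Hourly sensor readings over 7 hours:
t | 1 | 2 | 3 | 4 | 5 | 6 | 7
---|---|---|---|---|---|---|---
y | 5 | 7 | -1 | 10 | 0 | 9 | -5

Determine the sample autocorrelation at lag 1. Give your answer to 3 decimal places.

-0.673

Mean ȳ = (5 + 7 − 1 + 10 + 0 + 9 − 5)/7 = 3.5714
Σ(y_t−ȳ)(y_{t+1}−ȳ) = (4.8980) + (-15.6735) + (-29.3878) + (-22.9592) + (-19.3878) + (-46.5306) = -129.0408
Denominator Σ(y_t−ȳ)² = 191.7143
r_1 = -129.0408 / 191.7143 = -0.673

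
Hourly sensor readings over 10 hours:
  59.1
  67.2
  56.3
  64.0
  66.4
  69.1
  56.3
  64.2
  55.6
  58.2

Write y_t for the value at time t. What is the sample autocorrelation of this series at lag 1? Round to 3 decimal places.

-0.248

Mean ȳ = (59.1 + 67.2 + 56.3 + 64.0 + 66.4 + 69.1 + 56.3 + 64.2 + 55.6 + 58.2)/10 = 61.6400
Numerator Σ_{t=1}^{9}(y_t−ȳ)(y_{t+1}−ȳ) = -57.8636
Denominator Σ(y_t−ȳ)² = 233.1440
r_1 = -57.8636 / 233.1440 = -0.248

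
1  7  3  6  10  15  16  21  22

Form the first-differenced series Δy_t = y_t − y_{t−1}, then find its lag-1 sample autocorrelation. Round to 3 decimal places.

-0.442

First differences Δy: 6, -4, 3, 4, 5, 1, 5, 1
Mean of differences = 2.6250
Numerator Σ(Δy_t−Δȳ)(Δy_{t+1}−Δȳ) = -32.6406
Denominator Σ(Δy_t−Δȳ)² = 73.8750
r_1(Δy) = -32.6406 / 73.8750 = -0.442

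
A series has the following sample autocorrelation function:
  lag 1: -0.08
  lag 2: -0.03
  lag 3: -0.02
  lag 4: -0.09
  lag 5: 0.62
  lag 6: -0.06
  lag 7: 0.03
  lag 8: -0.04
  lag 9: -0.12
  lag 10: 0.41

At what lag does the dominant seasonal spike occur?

The largest autocorrelation is r_5 = 0.62, with a weaker echo at lag 10 (0.41); the remaining lags stay at or below 0.03.
The dominant spike at lag 5 indicates a seasonal period of 5.

5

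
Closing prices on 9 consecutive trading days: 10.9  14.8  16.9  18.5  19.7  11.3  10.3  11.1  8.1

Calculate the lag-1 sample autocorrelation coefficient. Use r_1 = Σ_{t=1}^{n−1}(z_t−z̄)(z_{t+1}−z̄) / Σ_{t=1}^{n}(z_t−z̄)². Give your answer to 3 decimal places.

Mean z̄ = (10.9 + 14.8 + 16.9 + 18.5 + 19.7 + 11.3 + 10.3 + 11.1 + 8.1)/9 = 13.5111
Numerator Σ_{t=1}^{8}(z_t−z̄)(z_{t+1}−z̄) = 62.9899
Denominator Σ(z_t−z̄)² = 133.4489
r_1 = 62.9899 / 133.4489 = 0.472

0.472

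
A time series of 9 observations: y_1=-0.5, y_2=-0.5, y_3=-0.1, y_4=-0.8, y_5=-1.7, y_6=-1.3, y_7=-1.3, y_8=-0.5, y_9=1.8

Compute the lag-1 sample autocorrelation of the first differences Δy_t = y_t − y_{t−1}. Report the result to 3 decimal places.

0.254

First differences Δy: 0.0, 0.4, -0.7, -0.9, 0.4, 0.0, 0.8, 2.3
Mean of differences = 0.2875
Numerator Σ(Δy_t−Δȳ)(Δy_{t+1}−Δȳ) = 1.7473
Denominator Σ(Δy_t−Δȳ)² = 6.8888
r_1(Δy) = 1.7473 / 6.8888 = 0.254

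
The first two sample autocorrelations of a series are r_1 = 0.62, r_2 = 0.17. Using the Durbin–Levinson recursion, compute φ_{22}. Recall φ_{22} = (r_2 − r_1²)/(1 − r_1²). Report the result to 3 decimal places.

φ_{22} = (r_2 − r_1²) / (1 − r_1²)
r_1² = (0.62)² = 0.3844
Numerator = 0.17 − 0.3844 = -0.2144; denominator = 1 − 0.3844 = 0.6156
φ_{22} = -0.2144 / 0.6156 = -0.348

-0.348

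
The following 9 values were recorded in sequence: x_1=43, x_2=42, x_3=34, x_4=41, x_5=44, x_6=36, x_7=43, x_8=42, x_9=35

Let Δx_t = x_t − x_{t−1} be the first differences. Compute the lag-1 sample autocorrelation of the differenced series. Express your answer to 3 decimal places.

First differences Δx: -1, -8, 7, 3, -8, 7, -1, -7
Mean of differences = -1.0000
Numerator Σ(Δx_t−Δx̄)(Δx_{t+1}−Δx̄) = -108.0000
Denominator Σ(Δx_t−Δx̄)² = 278.0000
r_1(Δx) = -108.0000 / 278.0000 = -0.388

-0.388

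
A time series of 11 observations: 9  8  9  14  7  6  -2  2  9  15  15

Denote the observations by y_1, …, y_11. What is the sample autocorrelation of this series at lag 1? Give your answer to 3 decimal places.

Mean ȳ = (9 + 8 + 9 + 14 + 7 + 6 − 2 + 2 + 9 + 15 + 15)/11 = 8.3636
Numerator Σ_{t=1}^{10}(y_t−ȳ)(y_{t+1}−ȳ) = 133.3223
Denominator Σ(y_t−ȳ)² = 276.5455
r_1 = 133.3223 / 276.5455 = 0.482

0.482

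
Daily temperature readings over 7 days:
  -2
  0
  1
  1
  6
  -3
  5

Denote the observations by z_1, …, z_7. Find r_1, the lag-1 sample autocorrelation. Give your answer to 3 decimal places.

-0.494

Mean z̄ = (-2 + 0 + 1 + 1 + 6 − 3 + 5)/7 = 1.1429
Deviations from mean: -3.1429, -1.1429, -0.1429, -0.1429, 4.8571, -4.1429, 3.8571
Σ(z_t−z̄)(z_{t+1}−z̄) = (3.5918) + (0.1633) + (0.0204) + (-0.6939) + (-20.1224) + (-15.9796) = -33.0204
Denominator Σ(z_t−z̄)² = 66.8571
r_1 = -33.0204 / 66.8571 = -0.494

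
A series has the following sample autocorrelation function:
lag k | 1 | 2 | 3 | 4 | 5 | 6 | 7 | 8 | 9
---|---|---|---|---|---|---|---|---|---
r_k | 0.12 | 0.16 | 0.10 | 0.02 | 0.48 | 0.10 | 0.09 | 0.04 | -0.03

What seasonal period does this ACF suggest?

5

The largest autocorrelation is r_5 = 0.48; the remaining lags stay at or below 0.16.
The dominant spike at lag 5 indicates a seasonal period of 5.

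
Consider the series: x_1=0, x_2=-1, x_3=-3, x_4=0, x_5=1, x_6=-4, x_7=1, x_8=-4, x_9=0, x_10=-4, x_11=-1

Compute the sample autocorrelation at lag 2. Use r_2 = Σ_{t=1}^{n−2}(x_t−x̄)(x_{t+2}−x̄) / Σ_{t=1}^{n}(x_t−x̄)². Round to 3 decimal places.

Mean x̄ = (0 − 1 − 3 + 0 + 1 − 4 + 1 − 4 + 0 − 4 − 1)/11 = -1.3636
Numerator Σ_{t=1}^{9}(x_t−x̄)(x_{t+2}−x̄) = 14.0083
Denominator Σ(x_t−x̄)² = 40.5455
r_2 = 14.0083 / 40.5455 = 0.345

0.345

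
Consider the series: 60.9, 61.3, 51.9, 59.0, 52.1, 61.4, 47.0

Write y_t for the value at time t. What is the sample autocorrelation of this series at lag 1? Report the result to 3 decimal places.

-0.447

Mean ȳ = (60.9 + 61.3 + 51.9 + 59.0 + 52.1 + 61.4 + 47.0)/7 = 56.2286
Deviations from mean: 4.6714, 5.0714, -4.3286, 2.7714, -4.1286, 5.1714, -9.2286
Numerator Σ_{t=1}^{6}(y_t−ȳ)(y_{t+1}−ȳ) = -90.7751
Denominator Σ(y_t−ȳ)² = 202.9143
r_1 = -90.7751 / 202.9143 = -0.447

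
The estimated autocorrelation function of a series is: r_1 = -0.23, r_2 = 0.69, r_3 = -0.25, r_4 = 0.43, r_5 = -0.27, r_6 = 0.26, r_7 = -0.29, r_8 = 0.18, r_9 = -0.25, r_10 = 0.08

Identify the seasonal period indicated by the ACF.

2

The largest autocorrelation is r_2 = 0.69, with weaker echoes at lags 4 (0.43), 6 (0.26) and 8 (0.18); the remaining lags stay at or below 0.08.
The dominant spike at lag 2 indicates a seasonal period of 2.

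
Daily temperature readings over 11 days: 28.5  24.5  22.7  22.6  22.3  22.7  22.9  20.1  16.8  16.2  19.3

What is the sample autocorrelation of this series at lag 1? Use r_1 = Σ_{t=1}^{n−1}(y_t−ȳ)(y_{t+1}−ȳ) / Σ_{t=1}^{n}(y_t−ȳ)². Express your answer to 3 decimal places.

Mean ȳ = (28.5 + 24.5 + 22.7 + 22.6 + 22.3 + 22.7 + 22.9 + 20.1 + 16.8 + 16.2 + 19.3)/11 = 21.6909
Numerator Σ_{t=1}^{10}(y_t−ȳ)(y_{t+1}−ȳ) = 71.1090
Denominator Σ(y_t−ȳ)² = 121.2691
r_1 = 71.1090 / 121.2691 = 0.586

0.586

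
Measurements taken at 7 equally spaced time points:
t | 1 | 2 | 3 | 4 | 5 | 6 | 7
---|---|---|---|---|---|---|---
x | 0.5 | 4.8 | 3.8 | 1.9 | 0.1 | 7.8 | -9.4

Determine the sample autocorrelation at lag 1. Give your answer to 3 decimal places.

Mean x̄ = (0.5 + 4.8 + 3.8 + 1.9 + 0.1 + 7.8 − 9.4)/7 = 1.3571
Numerator Σ_{t=1}^{6}(x_t−x̄)(x_{t+1}−x̄) = -71.3033
Denominator Σ(x_t−x̄)² = 177.6571
r_1 = -71.3033 / 177.6571 = -0.401

-0.401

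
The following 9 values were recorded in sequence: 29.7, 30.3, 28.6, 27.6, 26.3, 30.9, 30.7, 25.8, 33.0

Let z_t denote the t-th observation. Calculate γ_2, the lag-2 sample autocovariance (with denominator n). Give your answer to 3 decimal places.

Mean z̄ = (29.7 + 30.3 + 28.6 + 27.6 + 26.3 + 30.9 + 30.7 + 25.8 + 33.0)/9 = 29.2111
Σ_{t=1}^{7}(z_t−z̄)(z_{t+2}−z̄) = -7.4491
γ_2 = -7.4491 / 9 = -0.828

-0.828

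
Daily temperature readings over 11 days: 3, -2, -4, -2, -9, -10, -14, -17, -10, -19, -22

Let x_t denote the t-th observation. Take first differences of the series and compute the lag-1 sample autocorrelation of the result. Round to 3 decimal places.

First differences Δx: -5, -2, 2, -7, -1, -4, -3, 7, -9, -3
Mean of differences = -2.5000
Numerator Σ(Δx_t−Δx̄)(Δx_{t+1}−Δx̄) = -90.7500
Denominator Σ(Δx_t−Δx̄)² = 184.5000
r_1(Δx) = -90.7500 / 184.5000 = -0.492

-0.492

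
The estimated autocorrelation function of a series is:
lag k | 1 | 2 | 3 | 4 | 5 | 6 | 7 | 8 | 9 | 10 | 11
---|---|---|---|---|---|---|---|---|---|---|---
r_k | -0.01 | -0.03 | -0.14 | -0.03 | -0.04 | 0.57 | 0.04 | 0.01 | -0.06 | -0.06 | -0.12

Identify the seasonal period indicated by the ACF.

The largest autocorrelation is r_6 = 0.57; the remaining lags stay at or below 0.04.
The dominant spike at lag 6 indicates a seasonal period of 6.

6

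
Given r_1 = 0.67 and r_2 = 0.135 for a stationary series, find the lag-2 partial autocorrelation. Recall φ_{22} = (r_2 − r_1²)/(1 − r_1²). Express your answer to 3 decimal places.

-0.570

φ_{22} = (r_2 − r_1²) / (1 − r_1²)
r_1² = (0.67)² = 0.4489
Numerator = 0.135 − 0.4489 = -0.3139; denominator = 1 − 0.4489 = 0.5511
φ_{22} = -0.3139 / 0.5511 = -0.570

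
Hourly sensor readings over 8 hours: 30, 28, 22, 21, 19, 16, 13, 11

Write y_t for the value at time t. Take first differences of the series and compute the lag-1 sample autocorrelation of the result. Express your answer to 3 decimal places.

-0.459

First differences Δy: -2, -6, -1, -2, -3, -3, -2
Mean of differences = -2.7143
Numerator Σ(Δy_t−Δȳ)(Δy_{t+1}−Δȳ) = -7.0816
Denominator Σ(Δy_t−Δȳ)² = 15.4286
r_1(Δy) = -7.0816 / 15.4286 = -0.459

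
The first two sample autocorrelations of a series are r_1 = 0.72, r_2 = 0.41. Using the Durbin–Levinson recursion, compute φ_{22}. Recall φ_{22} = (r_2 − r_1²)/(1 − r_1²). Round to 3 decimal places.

-0.225

φ_{22} = (r_2 − r_1²) / (1 − r_1²)
r_1² = (0.72)² = 0.5184
Numerator = 0.41 − 0.5184 = -0.1084; denominator = 1 − 0.5184 = 0.4816
φ_{22} = -0.1084 / 0.4816 = -0.225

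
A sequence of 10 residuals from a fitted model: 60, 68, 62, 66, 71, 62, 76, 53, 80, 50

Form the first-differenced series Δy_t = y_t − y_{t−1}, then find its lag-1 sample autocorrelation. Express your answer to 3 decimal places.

First differences Δy: 8, -6, 4, 5, -9, 14, -23, 27, -30
Mean of differences = -1.1111
Numerator Σ(Δy_t−Δȳ)(Δy_{t+1}−Δȳ) = -1963.9012
Denominator Σ(Δy_t−Δȳ)² = 2564.8889
r_1(Δy) = -1963.9012 / 2564.8889 = -0.766

-0.766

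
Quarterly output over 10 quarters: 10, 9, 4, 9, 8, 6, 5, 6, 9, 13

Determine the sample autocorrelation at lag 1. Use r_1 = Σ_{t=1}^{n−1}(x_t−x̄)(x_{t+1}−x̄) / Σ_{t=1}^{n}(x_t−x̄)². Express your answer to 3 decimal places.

Mean x̄ = (10 + 9 + 4 + 9 + 8 + 6 + 5 + 6 + 9 + 13)/10 = 7.9000
Numerator Σ_{t=1}^{9}(x_t−x̄)(x_{t+1}−x̄) = 8.1900
Denominator Σ(x_t−x̄)² = 64.9000
r_1 = 8.1900 / 64.9000 = 0.126

0.126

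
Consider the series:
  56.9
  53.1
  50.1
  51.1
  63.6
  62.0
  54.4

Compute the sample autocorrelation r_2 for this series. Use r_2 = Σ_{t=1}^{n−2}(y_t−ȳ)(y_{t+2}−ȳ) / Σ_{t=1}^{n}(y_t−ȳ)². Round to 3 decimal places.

Mean ȳ = (56.9 + 53.1 + 50.1 + 51.1 + 63.6 + 62.0 + 54.4)/7 = 55.8857
Deviations from mean: 1.0143, -2.7857, -5.7857, -4.7857, 7.7143, 6.1143, -1.4857
Numerator Σ_{t=1}^{5}(y_t−ȳ)(y_{t+2}−ȳ) = -77.8918
Denominator Σ(y_t−ȳ)² = 164.2686
r_2 = -77.8918 / 164.2686 = -0.474

-0.474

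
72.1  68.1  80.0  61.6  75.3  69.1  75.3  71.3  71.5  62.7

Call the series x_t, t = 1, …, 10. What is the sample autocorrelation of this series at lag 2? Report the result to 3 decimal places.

0.393

Mean x̄ = (72.1 + 68.1 + 80.0 + 61.6 + 75.3 + 69.1 + 75.3 + 71.3 + 71.5 + 62.7)/10 = 70.7000
Numerator Σ_{t=1}^{8}(x_t−x̄)(x_{t+2}−x̄) = 113.1000
Denominator Σ(x_t−x̄)² = 287.9000
r_2 = 113.1000 / 287.9000 = 0.393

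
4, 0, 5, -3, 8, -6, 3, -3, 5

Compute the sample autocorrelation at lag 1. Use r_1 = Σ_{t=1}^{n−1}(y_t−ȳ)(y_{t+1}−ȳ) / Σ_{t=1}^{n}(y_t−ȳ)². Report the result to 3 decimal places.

Mean ȳ = (4 + 0 + 5 − 3 + 8 − 6 + 3 − 3 + 5)/9 = 1.4444
Numerator Σ_{t=1}^{8}(y_t−ȳ)(y_{t+1}−ȳ) = -136.8642
Denominator Σ(y_t−ȳ)² = 174.2222
r_1 = -136.8642 / 174.2222 = -0.786

-0.786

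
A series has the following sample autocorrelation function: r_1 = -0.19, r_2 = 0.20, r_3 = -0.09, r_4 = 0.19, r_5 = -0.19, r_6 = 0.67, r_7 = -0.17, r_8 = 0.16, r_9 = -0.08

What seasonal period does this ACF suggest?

6

The largest autocorrelation is r_6 = 0.67; the remaining lags stay at or below 0.20.
The dominant spike at lag 6 indicates a seasonal period of 6.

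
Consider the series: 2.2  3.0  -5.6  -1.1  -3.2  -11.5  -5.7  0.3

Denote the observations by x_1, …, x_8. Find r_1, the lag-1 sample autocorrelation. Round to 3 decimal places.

Mean x̄ = (2.2 + 3.0 − 5.6 − 1.1 − 3.2 − 11.5 − 5.7 + 0.3)/8 = -2.7000
Deviations from mean: 4.9000, 5.7000, -2.9000, 1.6000, -0.5000, -8.8000, -3.0000, 3.0000
Numerator Σ_{t=1}^{7}(x_t−x̄)(x_{t+1}−x̄) = 27.7600
Denominator Σ(x_t−x̄)² = 163.1600
r_1 = 27.7600 / 163.1600 = 0.170

0.170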